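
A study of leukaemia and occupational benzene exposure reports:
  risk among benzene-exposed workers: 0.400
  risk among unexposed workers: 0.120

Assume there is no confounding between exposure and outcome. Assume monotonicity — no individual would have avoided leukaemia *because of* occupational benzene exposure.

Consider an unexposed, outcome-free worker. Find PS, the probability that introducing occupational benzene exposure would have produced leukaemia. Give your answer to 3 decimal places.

PS ≈ 0.318

Let p₁ = 0.4, p₀ = 0.12.
Under exogeneity and monotonicity, PS = (p₁ − p₀) / (1 − p₀).
PS = (0.4 − 0.12) / (1 − 0.12) = 0.28 / 0.88 ≈ 0.3182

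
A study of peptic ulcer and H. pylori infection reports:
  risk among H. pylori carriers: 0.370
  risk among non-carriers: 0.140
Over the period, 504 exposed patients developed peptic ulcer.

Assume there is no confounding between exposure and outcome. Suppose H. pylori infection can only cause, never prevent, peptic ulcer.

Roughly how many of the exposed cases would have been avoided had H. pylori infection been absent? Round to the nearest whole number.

Let p₁ = 0.37, p₀ = 0.14.
PN = (p₁ − p₀)/p₁ = (0.37 − 0.14) / 0.37 ≈ 0.62162.
Attributable cases ≈ PN × (exposed cases) = 0.62162 × 504 ≈ 313.30.

about 313 cases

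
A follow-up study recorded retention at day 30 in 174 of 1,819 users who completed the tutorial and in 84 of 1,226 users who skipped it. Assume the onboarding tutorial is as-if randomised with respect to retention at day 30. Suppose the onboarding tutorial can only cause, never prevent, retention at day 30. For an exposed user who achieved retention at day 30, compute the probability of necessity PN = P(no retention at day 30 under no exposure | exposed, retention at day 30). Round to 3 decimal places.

PN ≈ 0.284

p₁ = P(outcome | exposed) = 174/1819 = 0.095657
p₀ = P(outcome | unexposed) = 84/1226 = 0.068515
Under exogeneity and monotonicity, PN = (p₁ − p₀) / p₁.
PN = (0.095657 − 0.068515) / 0.095657 = 0.027141 / 0.095657 ≈ 0.2837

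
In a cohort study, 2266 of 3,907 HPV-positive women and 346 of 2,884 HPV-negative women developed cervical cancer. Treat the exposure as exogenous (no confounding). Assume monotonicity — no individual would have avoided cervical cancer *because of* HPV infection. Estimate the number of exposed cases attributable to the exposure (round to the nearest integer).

about 1797 cases

p₁ = P(outcome | exposed) = 2266/3907 = 0.57998
p₀ = P(outcome | unexposed) = 346/2884 = 0.11997
PN = (p₁ − p₀)/p₁ = (0.57998 − 0.11997) / 0.57998 ≈ 0.79315.
Attributable cases ≈ PN × (exposed cases) = 0.79315 × 2266 ≈ 1797.27.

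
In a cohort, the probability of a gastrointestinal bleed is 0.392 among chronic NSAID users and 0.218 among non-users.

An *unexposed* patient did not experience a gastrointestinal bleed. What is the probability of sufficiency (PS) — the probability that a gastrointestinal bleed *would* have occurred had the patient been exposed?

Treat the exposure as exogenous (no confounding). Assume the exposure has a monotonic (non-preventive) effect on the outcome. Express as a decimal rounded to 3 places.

Let p₁ = 0.392, p₀ = 0.218.
Under exogeneity and monotonicity, PS = (p₁ − p₀) / (1 − p₀).
PS = (0.392 − 0.218) / (1 − 0.218) = 0.174 / 0.782 ≈ 0.2225

PS ≈ 0.223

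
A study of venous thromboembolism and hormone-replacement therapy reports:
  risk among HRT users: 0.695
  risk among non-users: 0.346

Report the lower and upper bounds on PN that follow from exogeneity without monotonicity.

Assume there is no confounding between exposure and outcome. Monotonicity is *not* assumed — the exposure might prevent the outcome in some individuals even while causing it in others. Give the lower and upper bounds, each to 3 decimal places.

0.502 ≤ PN ≤ 0.941

Let p₁ = 0.695, p₀ = 0.346.
Under exogeneity alone the bounds on PN are max{0,(p₁−p₀)/p₁} ≤ PN ≤ min{1,(1−p₀)/p₁}.
  lower = (p₁ − p₀)/p₁ = 0.349 / 0.695 ≈ 0.5022
  upper = min{1, (1 − p₀)/p₁} = 0.654 / 0.695 ≈ 0.9410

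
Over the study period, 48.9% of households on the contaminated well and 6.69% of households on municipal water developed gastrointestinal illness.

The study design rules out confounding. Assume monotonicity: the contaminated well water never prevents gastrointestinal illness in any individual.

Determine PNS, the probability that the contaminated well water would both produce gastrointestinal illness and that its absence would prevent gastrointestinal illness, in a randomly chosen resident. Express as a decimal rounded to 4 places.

PNS ≈ 0.4221

p₁ = 0.489, p₀ = 0.0669.
Under exogeneity and monotonicity, PNS = p₁ − p₀.
PNS = 0.489 − 0.0669 = 0.4221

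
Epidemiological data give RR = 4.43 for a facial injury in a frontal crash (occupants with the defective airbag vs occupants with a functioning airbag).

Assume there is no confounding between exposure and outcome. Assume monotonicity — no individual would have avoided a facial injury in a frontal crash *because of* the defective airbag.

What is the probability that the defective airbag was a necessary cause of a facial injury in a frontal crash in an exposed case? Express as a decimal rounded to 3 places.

Under exogeneity and monotonicity, PN = (RR − 1) / RR = 1 − 1/RR.
PN = (4.43 − 1) / 4.43 = 3.43 / 4.43 ≈ 0.7743

PN ≈ 0.774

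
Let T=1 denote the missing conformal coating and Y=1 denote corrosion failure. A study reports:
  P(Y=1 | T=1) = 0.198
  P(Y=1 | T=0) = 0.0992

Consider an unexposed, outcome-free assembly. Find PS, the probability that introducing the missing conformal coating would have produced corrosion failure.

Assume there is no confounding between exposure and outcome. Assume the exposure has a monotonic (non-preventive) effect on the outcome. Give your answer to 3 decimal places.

PS ≈ 0.110

Let p₁ = 0.198, p₀ = 0.0992.
Under exogeneity and monotonicity, PS = (p₁ − p₀) / (1 − p₀).
PS = (0.198 − 0.0992) / (1 − 0.0992) = 0.0988 / 0.9008 ≈ 0.1097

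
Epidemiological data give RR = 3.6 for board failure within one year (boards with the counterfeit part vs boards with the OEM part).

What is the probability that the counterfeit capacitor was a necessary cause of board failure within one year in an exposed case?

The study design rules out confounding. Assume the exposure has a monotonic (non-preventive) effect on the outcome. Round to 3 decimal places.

PN ≈ 0.722

Under exogeneity and monotonicity, PN = (RR − 1) / RR = 1 − 1/RR.
PN = (3.6 − 1) / 3.6 = 2.6 / 3.6 ≈ 0.7222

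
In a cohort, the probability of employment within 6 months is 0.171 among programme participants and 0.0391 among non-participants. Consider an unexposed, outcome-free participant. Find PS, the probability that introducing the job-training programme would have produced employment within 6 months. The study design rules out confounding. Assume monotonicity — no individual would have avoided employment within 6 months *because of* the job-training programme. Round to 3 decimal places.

Let p₁ = 0.171, p₀ = 0.0391.
Under exogeneity and monotonicity, PS = (p₁ − p₀) / (1 − p₀).
PS = (0.171 − 0.0391) / (1 − 0.0391) = 0.1319 / 0.9609 ≈ 0.1373

PS ≈ 0.137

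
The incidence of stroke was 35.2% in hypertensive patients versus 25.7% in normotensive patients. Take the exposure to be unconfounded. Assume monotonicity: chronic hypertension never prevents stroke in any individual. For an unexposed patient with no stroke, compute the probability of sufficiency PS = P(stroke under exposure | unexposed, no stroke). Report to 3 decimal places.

PS ≈ 0.128

p₁ = 0.352, p₀ = 0.257.
Under exogeneity and monotonicity, PS = (p₁ − p₀) / (1 − p₀).
PS = (0.352 − 0.257) / (1 − 0.257) = 0.095 / 0.743 ≈ 0.1279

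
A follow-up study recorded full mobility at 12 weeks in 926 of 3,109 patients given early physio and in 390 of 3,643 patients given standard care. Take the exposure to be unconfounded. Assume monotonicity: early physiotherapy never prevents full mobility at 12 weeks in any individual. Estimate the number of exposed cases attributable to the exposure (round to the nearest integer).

about 593 cases

p₁ = P(outcome | exposed) = 926/3109 = 0.29784
p₀ = P(outcome | unexposed) = 390/3643 = 0.10705
PN = (p₁ − p₀)/p₁ = (0.29784 − 0.10705) / 0.29784 ≈ 0.64057.
Attributable cases ≈ PN × (exposed cases) = 0.64057 × 926 ≈ 593.17.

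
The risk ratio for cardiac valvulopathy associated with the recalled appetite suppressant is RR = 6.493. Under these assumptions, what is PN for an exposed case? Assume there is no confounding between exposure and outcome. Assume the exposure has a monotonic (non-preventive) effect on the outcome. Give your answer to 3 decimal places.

Under exogeneity and monotonicity, PN = (RR − 1) / RR = 1 − 1/RR.
PN = (6.493 − 1) / 6.493 = 5.493 / 6.493 ≈ 0.8460

PN ≈ 0.846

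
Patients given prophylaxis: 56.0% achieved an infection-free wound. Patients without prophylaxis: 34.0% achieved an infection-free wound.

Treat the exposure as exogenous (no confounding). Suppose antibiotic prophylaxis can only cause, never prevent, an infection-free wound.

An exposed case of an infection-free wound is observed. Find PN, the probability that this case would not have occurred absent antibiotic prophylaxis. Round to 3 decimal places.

PN ≈ 0.393

p₁ = 0.56, p₀ = 0.34.
Under exogeneity and monotonicity, PN = (p₁ − p₀) / p₁.
PN = (0.56 − 0.34) / 0.56 = 0.22 / 0.56 ≈ 0.3929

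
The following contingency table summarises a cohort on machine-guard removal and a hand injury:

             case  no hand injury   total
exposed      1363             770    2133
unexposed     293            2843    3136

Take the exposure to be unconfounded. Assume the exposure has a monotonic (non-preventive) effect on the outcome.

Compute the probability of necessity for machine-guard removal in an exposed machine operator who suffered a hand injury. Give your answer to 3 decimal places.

p₁ = P(outcome | exposed) = 1363/2133 = 0.63901
p₀ = P(outcome | unexposed) = 293/3136 = 0.093431
Under exogeneity and monotonicity, PN = (p₁ − p₀) / p₁.
PN = (0.63901 − 0.093431) / 0.63901 = 0.54557 / 0.63901 ≈ 0.8538

PN ≈ 0.854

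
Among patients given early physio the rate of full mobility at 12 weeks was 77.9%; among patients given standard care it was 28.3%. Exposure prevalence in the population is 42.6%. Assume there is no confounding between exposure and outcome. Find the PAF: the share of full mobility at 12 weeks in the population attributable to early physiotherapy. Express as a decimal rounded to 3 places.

p₁ = 0.779, p₀ = 0.283.
Overall risk P(Y=1) = π·p₁ + (1−π)·p₀ = 0.426×0.779 + 0.574×0.283 = 0.4943.
Under exogeneity, PAF = [P(Y=1) − p₀] / P(Y=1).
PAF = (0.4943 − 0.283) / 0.4943 ≈ 0.4275

PAF ≈ 0.427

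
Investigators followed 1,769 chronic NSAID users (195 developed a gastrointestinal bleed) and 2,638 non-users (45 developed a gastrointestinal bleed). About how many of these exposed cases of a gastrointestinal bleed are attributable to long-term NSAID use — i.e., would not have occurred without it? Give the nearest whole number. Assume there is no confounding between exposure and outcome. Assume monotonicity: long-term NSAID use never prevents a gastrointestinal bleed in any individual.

about 165 cases

p₁ = P(outcome | exposed) = 195/1769 = 0.11023
p₀ = P(outcome | unexposed) = 45/2638 = 0.017058
PN = (p₁ − p₀)/p₁ = (0.11023 − 0.017058) / 0.11023 ≈ 0.84525.
Attributable cases ≈ PN × (exposed cases) = 0.84525 × 195 ≈ 164.82.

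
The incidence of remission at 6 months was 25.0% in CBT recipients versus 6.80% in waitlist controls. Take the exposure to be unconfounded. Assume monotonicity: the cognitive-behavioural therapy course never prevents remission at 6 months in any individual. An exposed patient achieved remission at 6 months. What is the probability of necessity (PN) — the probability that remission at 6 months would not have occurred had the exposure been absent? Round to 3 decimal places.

p₁ = 0.25, p₀ = 0.068.
Under exogeneity and monotonicity, PN = (p₁ − p₀) / p₁.
PN = (0.25 − 0.068) / 0.25 = 0.182 / 0.25 ≈ 0.7280

PN ≈ 0.728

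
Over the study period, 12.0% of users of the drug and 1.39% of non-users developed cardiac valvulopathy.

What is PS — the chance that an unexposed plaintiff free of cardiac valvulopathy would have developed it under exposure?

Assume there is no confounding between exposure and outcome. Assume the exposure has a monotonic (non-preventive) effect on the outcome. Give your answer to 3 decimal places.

PS ≈ 0.108

p₁ = 0.12, p₀ = 0.0139.
Under exogeneity and monotonicity, PS = (p₁ − p₀) / (1 − p₀).
PS = (0.12 − 0.0139) / (1 − 0.0139) = 0.1061 / 0.9861 ≈ 0.1076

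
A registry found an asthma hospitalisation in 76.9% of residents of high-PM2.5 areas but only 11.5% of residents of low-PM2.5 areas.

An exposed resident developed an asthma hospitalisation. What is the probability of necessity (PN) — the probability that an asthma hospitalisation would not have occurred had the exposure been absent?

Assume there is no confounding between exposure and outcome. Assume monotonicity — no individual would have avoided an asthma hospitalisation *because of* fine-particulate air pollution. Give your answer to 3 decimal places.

p₁ = 0.769, p₀ = 0.115.
Under exogeneity and monotonicity, PN = (p₁ − p₀) / p₁.
PN = (0.769 − 0.115) / 0.769 = 0.654 / 0.769 ≈ 0.8505

PN ≈ 0.850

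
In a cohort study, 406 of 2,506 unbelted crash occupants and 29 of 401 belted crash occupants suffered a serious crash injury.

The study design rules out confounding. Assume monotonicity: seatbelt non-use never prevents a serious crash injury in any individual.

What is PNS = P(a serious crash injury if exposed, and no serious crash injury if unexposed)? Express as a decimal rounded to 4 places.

p₁ = P(outcome | exposed) = 406/2506 = 0.16201
p₀ = P(outcome | unexposed) = 29/401 = 0.072319
Under exogeneity and monotonicity, PNS = p₁ − p₀.
PNS = 0.16201 − 0.072319 = 0.089692

PNS ≈ 0.0897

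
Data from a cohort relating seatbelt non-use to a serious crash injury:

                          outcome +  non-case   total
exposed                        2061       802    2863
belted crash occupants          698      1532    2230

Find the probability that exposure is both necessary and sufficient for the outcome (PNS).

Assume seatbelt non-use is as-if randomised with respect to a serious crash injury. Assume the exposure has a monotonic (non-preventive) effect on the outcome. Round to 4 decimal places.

p₁ = P(outcome | exposed) = 2061/2863 = 0.71987
p₀ = P(outcome | unexposed) = 698/2230 = 0.313
Under exogeneity and monotonicity, PNS = p₁ − p₀.
PNS = 0.71987 − 0.313 = 0.40687

PNS ≈ 0.4069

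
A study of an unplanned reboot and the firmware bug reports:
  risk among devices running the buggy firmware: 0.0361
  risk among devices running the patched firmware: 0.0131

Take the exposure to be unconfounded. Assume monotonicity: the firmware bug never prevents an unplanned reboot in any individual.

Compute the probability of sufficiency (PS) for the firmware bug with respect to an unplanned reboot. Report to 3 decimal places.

Let p₁ = 0.0361, p₀ = 0.0131.
Under exogeneity and monotonicity, PS = (p₁ − p₀) / (1 − p₀).
PS = (0.0361 − 0.0131) / (1 − 0.0131) = 0.023 / 0.9869 ≈ 0.0233

PS ≈ 0.023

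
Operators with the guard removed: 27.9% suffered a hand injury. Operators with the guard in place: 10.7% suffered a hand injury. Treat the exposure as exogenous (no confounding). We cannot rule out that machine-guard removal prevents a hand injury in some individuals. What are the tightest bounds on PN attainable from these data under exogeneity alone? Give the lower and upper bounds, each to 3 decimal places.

p₁ = 0.279, p₀ = 0.107.
Under exogeneity alone the bounds on PN are max{0,(p₁−p₀)/p₁} ≤ PN ≤ min{1,(1−p₀)/p₁}.
  lower = (p₁ − p₀)/p₁ = 0.172 / 0.279 ≈ 0.6165
  upper = min{1, (1 − p₀)/p₁} = 0.893 / 0.279 ≈ 3.2007 → capped at 1

0.616 ≤ PN ≤ 1.000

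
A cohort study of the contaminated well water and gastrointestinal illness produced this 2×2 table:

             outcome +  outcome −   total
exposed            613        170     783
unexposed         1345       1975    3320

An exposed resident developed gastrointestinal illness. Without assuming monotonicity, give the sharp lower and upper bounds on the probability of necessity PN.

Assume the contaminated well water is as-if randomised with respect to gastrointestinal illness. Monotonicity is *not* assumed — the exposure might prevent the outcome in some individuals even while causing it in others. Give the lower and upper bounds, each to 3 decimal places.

p₁ = P(outcome | exposed) = 613/783 = 0.78289
p₀ = P(outcome | unexposed) = 1345/3320 = 0.40512
Under exogeneity alone the bounds on PN are max{0,(p₁−p₀)/p₁} ≤ PN ≤ min{1,(1−p₀)/p₁}.
  lower = (p₁ − p₀)/p₁ = 0.37777 / 0.78289 ≈ 0.4825
  upper = min{1, (1 − p₀)/p₁} = 0.59488 / 0.78289 ≈ 0.7599

0.483 ≤ PN ≤ 0.760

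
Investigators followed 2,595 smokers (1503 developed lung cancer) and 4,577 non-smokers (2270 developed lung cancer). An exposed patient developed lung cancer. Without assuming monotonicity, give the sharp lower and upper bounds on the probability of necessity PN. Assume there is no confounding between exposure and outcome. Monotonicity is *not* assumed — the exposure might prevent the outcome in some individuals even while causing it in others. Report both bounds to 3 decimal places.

0.144 ≤ PN ≤ 0.870

p₁ = P(outcome | exposed) = 1503/2595 = 0.57919
p₀ = P(outcome | unexposed) = 2270/4577 = 0.49596
Under exogeneity alone the bounds on PN are max{0,(p₁−p₀)/p₁} ≤ PN ≤ min{1,(1−p₀)/p₁}.
  lower = (p₁ − p₀)/p₁ = 0.083233 / 0.57919 ≈ 0.1437
  upper = min{1, (1 − p₀)/p₁} = 0.50404 / 0.57919 ≈ 0.8703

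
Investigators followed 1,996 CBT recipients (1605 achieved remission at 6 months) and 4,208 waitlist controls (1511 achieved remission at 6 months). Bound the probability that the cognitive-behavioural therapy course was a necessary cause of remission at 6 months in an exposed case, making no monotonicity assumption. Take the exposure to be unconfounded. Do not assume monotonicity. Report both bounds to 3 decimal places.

0.553 ≤ PN ≤ 0.797

p₁ = P(outcome | exposed) = 1605/1996 = 0.80411
p₀ = P(outcome | unexposed) = 1511/4208 = 0.35908
Under exogeneity alone the bounds on PN are max{0,(p₁−p₀)/p₁} ≤ PN ≤ min{1,(1−p₀)/p₁}.
  lower = (p₁ − p₀)/p₁ = 0.44503 / 0.80411 ≈ 0.5534
  upper = min{1, (1 − p₀)/p₁} = 0.64092 / 0.80411 ≈ 0.7971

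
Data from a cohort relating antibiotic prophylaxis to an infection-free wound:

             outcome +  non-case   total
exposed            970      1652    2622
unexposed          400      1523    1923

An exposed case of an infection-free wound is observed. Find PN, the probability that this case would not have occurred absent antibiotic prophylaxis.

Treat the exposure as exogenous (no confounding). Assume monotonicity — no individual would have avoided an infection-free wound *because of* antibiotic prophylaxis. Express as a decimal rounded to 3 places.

p₁ = P(outcome | exposed) = 970/2622 = 0.36995
p₀ = P(outcome | unexposed) = 400/1923 = 0.20801
Under exogeneity and monotonicity, PN = (p₁ − p₀) / p₁.
PN = (0.36995 − 0.20801) / 0.36995 = 0.16194 / 0.36995 ≈ 0.4377

PN ≈ 0.438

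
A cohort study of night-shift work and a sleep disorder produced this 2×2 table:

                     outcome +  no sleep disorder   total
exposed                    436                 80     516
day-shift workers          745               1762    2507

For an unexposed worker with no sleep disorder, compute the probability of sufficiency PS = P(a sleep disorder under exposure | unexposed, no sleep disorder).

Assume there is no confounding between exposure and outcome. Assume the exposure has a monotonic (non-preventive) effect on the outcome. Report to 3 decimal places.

p₁ = P(outcome | exposed) = 436/516 = 0.84496
p₀ = P(outcome | unexposed) = 745/2507 = 0.29717
Under exogeneity and monotonicity, PS = (p₁ − p₀)/(1 − p₀).
PS = (0.84496 − 0.29717) / 0.70283 ≈ 0.7794

PS ≈ 0.779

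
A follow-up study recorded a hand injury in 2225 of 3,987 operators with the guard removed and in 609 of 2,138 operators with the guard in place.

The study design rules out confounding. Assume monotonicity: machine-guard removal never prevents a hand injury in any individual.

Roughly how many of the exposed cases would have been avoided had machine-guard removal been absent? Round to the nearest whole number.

p₁ = P(outcome | exposed) = 2225/3987 = 0.55806
p₀ = P(outcome | unexposed) = 609/2138 = 0.28485
PN = (p₁ − p₀)/p₁ = (0.55806 − 0.28485) / 0.55806 ≈ 0.48958.
Attributable cases ≈ PN × (exposed cases) = 0.48958 × 2225 ≈ 1089.32.

about 1089 cases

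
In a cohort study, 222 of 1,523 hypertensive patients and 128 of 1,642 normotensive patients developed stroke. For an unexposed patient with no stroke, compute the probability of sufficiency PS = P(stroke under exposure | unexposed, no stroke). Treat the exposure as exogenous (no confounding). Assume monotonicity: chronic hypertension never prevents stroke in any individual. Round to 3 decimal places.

p₁ = P(outcome | exposed) = 222/1523 = 0.14576
p₀ = P(outcome | unexposed) = 128/1642 = 0.077954
Under exogeneity and monotonicity, PS = (p₁ − p₀) / (1 − p₀).
PS = (0.14576 − 0.077954) / (1 − 0.077954) = 0.067811 / 0.92205 ≈ 0.0735

PS ≈ 0.074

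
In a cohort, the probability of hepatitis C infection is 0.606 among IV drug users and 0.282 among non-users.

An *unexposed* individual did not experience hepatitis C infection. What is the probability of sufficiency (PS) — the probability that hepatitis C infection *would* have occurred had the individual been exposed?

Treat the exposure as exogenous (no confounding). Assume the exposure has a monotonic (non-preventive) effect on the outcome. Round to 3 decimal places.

Let p₁ = 0.606, p₀ = 0.282.
Under exogeneity and monotonicity, PS = (p₁ − p₀) / (1 − p₀).
PS = (0.606 − 0.282) / (1 − 0.282) = 0.324 / 0.718 ≈ 0.4513

PS ≈ 0.451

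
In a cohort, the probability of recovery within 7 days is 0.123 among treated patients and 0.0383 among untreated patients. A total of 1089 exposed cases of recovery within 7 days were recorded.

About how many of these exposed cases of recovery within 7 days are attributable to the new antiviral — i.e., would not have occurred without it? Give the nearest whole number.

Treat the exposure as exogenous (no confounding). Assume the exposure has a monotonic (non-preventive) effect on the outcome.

about 750 cases

Let p₁ = 0.123, p₀ = 0.0383.
PN = (p₁ − p₀)/p₁ = (0.123 − 0.0383) / 0.123 ≈ 0.68862.
Attributable cases ≈ PN × (exposed cases) = 0.68862 × 1089 ≈ 749.90.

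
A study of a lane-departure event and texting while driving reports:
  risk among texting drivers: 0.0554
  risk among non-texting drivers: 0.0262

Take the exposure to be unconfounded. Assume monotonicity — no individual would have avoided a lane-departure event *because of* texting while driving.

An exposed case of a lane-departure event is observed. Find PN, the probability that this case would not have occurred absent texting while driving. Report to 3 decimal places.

PN ≈ 0.527

Let p₁ = 0.0554, p₀ = 0.0262.
Under exogeneity and monotonicity, PN = (p₁ − p₀) / p₁.
PN = (0.0554 − 0.0262) / 0.0554 = 0.0292 / 0.0554 ≈ 0.5271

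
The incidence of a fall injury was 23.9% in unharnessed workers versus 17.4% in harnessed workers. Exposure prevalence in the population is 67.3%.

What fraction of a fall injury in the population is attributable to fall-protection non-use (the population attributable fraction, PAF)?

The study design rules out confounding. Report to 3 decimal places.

p₁ = 0.239, p₀ = 0.174.
Overall risk P(Y=1) = π·p₁ + (1−π)·p₀ = 0.673×0.239 + 0.327×0.174 = 0.21774.
Under exogeneity, PAF = [P(Y=1) − p₀] / P(Y=1).
PAF = (0.21774 − 0.174) / 0.21774 ≈ 0.2009

PAF ≈ 0.201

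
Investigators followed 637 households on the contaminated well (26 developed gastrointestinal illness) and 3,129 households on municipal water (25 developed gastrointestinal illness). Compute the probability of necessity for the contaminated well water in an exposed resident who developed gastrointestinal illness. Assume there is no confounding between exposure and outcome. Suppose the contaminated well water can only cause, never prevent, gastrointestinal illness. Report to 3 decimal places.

PN ≈ 0.804

p₁ = P(outcome | exposed) = 26/637 = 0.040816
p₀ = P(outcome | unexposed) = 25/3129 = 0.0079898
Under exogeneity and monotonicity, PN = (p₁ − p₀) / p₁.
PN = (0.040816 − 0.0079898) / 0.040816 = 0.032827 / 0.040816 ≈ 0.8043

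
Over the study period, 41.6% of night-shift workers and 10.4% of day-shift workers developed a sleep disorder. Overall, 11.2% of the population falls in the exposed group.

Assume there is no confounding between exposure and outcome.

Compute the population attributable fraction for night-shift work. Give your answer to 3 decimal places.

PAF ≈ 0.251

p₁ = 0.416, p₀ = 0.104.
Overall risk P(Y=1) = π·p₁ + (1−π)·p₀ = 0.112×0.416 + 0.888×0.104 = 0.13894.
Under exogeneity, PAF = [P(Y=1) − p₀] / P(Y=1).
PAF = (0.13894 − 0.104) / 0.13894 ≈ 0.2515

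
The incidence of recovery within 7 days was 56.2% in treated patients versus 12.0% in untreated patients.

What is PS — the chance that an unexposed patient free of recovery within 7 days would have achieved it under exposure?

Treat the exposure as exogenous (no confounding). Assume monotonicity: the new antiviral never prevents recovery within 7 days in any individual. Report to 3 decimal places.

p₁ = 0.562, p₀ = 0.12.
Under exogeneity and monotonicity, PS = (p₁ − p₀) / (1 − p₀).
PS = (0.562 − 0.12) / (1 − 0.12) = 0.442 / 0.88 ≈ 0.5023

PS ≈ 0.502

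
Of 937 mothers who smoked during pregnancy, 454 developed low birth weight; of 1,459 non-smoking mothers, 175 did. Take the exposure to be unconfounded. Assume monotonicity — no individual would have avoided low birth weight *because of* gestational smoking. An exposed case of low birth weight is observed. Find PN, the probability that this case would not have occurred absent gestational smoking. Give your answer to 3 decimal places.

PN ≈ 0.752

p₁ = P(outcome | exposed) = 454/937 = 0.48453
p₀ = P(outcome | unexposed) = 175/1459 = 0.11995
Under exogeneity and monotonicity, PN = (p₁ − p₀) / p₁.
PN = (0.48453 − 0.11995) / 0.48453 = 0.36458 / 0.48453 ≈ 0.7524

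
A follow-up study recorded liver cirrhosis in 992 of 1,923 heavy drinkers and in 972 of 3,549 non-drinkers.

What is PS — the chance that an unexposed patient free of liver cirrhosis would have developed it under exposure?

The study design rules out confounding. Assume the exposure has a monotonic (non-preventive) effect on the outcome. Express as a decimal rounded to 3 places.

p₁ = P(outcome | exposed) = 992/1923 = 0.51586
p₀ = P(outcome | unexposed) = 972/3549 = 0.27388
Under exogeneity and monotonicity, PS = (p₁ − p₀) / (1 − p₀).
PS = (0.51586 − 0.27388) / (1 − 0.27388) = 0.24198 / 0.72612 ≈ 0.3333

PS ≈ 0.333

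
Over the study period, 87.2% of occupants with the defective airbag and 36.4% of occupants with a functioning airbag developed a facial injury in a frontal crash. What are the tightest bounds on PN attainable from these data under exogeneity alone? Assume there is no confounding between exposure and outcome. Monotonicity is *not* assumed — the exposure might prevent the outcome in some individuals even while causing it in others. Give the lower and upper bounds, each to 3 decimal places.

p₁ = 0.872, p₀ = 0.364.
Under exogeneity alone the bounds on PN are max{0,(p₁−p₀)/p₁} ≤ PN ≤ min{1,(1−p₀)/p₁}.
  lower = (p₁ − p₀)/p₁ = 0.508 / 0.872 ≈ 0.5826
  upper = min{1, (1 − p₀)/p₁} = 0.636 / 0.872 ≈ 0.7294

0.583 ≤ PN ≤ 0.729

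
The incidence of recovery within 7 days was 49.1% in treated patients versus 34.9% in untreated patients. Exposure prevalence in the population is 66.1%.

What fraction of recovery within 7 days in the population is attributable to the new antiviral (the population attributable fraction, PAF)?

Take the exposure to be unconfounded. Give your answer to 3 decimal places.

p₁ = 0.491, p₀ = 0.349.
Overall risk P(Y=1) = π·p₁ + (1−π)·p₀ = 0.661×0.491 + 0.339×0.349 = 0.44286.
Under exogeneity, PAF = [P(Y=1) − p₀] / P(Y=1).
PAF = (0.44286 − 0.349) / 0.44286 ≈ 0.2119

PAF ≈ 0.212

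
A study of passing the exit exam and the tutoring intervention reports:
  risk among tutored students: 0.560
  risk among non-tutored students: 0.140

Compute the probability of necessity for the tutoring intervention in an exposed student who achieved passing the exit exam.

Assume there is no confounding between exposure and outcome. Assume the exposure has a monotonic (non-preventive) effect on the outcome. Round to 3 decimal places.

Let p₁ = 0.56, p₀ = 0.14.
Under exogeneity and monotonicity, PN = (p₁ − p₀) / p₁.
PN = (0.56 − 0.14) / 0.56 = 0.42 / 0.56 ≈ 0.7500

PN ≈ 0.750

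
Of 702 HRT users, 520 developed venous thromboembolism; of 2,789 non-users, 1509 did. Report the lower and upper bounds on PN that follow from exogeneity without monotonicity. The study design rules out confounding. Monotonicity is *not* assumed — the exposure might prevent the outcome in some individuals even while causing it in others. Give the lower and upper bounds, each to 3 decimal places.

0.270 ≤ PN ≤ 0.620

p₁ = P(outcome | exposed) = 520/702 = 0.74074
p₀ = P(outcome | unexposed) = 1509/2789 = 0.54105
Under exogeneity alone the bounds on PN are max{0,(p₁−p₀)/p₁} ≤ PN ≤ min{1,(1−p₀)/p₁}.
  lower = (p₁ − p₀)/p₁ = 0.19969 / 0.74074 ≈ 0.2696
  upper = min{1, (1 − p₀)/p₁} = 0.45895 / 0.74074 ≈ 0.6196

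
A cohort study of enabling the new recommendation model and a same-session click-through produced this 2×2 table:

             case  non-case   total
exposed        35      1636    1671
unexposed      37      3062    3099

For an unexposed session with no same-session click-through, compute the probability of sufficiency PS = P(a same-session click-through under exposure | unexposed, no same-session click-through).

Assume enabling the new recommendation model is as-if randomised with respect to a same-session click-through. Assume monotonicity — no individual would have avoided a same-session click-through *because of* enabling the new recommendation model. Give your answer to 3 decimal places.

p₁ = P(outcome | exposed) = 35/1671 = 0.020946
p₀ = P(outcome | unexposed) = 37/3099 = 0.011939
Under exogeneity and monotonicity, PS = (p₁ − p₀)/(1 − p₀).
PS = (0.020946 − 0.011939) / 0.98806 ≈ 0.0091

PS ≈ 0.009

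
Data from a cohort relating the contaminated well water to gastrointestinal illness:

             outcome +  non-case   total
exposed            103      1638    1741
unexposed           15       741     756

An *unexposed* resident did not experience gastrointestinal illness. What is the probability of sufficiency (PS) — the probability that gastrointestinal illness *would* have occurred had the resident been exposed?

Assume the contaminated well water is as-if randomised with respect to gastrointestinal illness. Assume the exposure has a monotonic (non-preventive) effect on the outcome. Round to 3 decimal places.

PS ≈ 0.040

p₁ = P(outcome | exposed) = 103/1741 = 0.059161
p₀ = P(outcome | unexposed) = 15/756 = 0.019841
Under exogeneity and monotonicity, PS = (p₁ − p₀) / (1 − p₀).
PS = (0.059161 − 0.019841) / (1 − 0.019841) = 0.03932 / 0.98016 ≈ 0.0401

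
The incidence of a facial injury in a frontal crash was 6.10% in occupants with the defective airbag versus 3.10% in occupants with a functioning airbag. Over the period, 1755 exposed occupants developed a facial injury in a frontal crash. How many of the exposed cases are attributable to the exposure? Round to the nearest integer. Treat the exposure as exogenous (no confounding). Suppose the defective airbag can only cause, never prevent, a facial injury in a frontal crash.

p₁ = 0.061, p₀ = 0.031.
PN = (p₁ − p₀)/p₁ = (0.061 − 0.031) / 0.061 ≈ 0.49180.
Attributable cases ≈ PN × (exposed cases) = 0.49180 × 1755 ≈ 863.11.

about 863 cases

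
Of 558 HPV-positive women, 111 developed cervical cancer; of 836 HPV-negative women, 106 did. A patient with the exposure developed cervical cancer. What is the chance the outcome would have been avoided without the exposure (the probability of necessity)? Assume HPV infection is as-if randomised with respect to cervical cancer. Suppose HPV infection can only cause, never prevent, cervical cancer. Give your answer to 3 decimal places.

PN ≈ 0.363

p₁ = P(outcome | exposed) = 111/558 = 0.19892
p₀ = P(outcome | unexposed) = 106/836 = 0.12679
Under exogeneity and monotonicity, PN = (p₁ − p₀) / p₁.
PN = (0.19892 − 0.12679) / 0.19892 = 0.07213 / 0.19892 ≈ 0.3626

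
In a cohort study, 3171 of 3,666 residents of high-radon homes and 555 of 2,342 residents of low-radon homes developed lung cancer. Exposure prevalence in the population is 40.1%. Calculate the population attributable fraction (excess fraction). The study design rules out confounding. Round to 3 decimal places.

p₁ = P(outcome | exposed) = 3171/3666 = 0.86498
p₀ = P(outcome | unexposed) = 555/2342 = 0.23698
Overall risk P(Y=1) = π·p₁ + (1−π)·p₀ = 0.401×0.86498 + 0.599×0.23698 = 0.4888.
Under exogeneity, PAF = [P(Y=1) − p₀] / P(Y=1).
PAF = (0.4888 − 0.23698) / 0.4888 ≈ 0.5152

PAF ≈ 0.515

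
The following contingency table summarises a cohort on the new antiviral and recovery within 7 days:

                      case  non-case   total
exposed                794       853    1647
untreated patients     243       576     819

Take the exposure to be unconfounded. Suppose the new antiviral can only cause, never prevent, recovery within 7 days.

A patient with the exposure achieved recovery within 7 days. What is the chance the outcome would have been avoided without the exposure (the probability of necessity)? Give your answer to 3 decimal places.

p₁ = P(outcome | exposed) = 794/1647 = 0.48209
p₀ = P(outcome | unexposed) = 243/819 = 0.2967
Under exogeneity and monotonicity, PN = (p₁ − p₀)/p₁.
PN = (0.48209 − 0.2967) / 0.48209 ≈ 0.3845

PN ≈ 0.385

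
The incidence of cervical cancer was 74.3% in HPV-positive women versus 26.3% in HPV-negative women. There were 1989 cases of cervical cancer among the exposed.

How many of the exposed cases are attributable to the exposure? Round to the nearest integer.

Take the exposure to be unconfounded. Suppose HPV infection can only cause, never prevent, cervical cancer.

about 1285 cases

p₁ = 0.743, p₀ = 0.263.
PN = (p₁ − p₀)/p₁ = (0.743 − 0.263) / 0.743 ≈ 0.64603.
Attributable cases ≈ PN × (exposed cases) = 0.64603 × 1989 ≈ 1284.95.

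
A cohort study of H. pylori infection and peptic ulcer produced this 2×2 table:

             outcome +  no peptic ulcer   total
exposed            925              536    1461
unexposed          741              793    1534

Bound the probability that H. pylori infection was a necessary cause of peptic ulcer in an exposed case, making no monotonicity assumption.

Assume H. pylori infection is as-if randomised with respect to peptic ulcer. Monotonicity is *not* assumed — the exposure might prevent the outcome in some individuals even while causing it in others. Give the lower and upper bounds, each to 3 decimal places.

0.237 ≤ PN ≤ 0.817

p₁ = P(outcome | exposed) = 925/1461 = 0.63313
p₀ = P(outcome | unexposed) = 741/1534 = 0.48305
Under exogeneity alone the bounds on PN are max{0,(p₁−p₀)/p₁} ≤ PN ≤ min{1,(1−p₀)/p₁}.
  lower = (p₁ − p₀)/p₁ = 0.15008 / 0.63313 ≈ 0.2370
  upper = min{1, (1 − p₀)/p₁} = 0.51695 / 0.63313 ≈ 0.8165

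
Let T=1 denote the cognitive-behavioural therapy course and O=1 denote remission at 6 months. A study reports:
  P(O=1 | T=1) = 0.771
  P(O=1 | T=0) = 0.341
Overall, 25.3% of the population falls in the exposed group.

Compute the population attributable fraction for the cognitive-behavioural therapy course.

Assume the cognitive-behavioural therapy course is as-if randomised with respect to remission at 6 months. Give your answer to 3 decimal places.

PAF ≈ 0.242

Let p₁ = 0.771, p₀ = 0.341.
Overall risk P(Y=1) = π·p₁ + (1−π)·p₀ = 0.253×0.771 + 0.747×0.341 = 0.44979.
Under exogeneity, PAF = [P(Y=1) − p₀] / P(Y=1).
PAF = (0.44979 − 0.341) / 0.44979 ≈ 0.2419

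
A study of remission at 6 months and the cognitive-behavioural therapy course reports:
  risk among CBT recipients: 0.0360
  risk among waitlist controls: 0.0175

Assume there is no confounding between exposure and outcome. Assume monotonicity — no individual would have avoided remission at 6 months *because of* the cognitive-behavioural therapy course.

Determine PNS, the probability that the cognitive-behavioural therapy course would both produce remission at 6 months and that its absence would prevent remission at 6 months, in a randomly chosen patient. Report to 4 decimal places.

PNS ≈ 0.0185

Let p₁ = 0.036, p₀ = 0.0175.
Under exogeneity and monotonicity, PNS = p₁ − p₀.
PNS = 0.036 − 0.0175 = 0.0185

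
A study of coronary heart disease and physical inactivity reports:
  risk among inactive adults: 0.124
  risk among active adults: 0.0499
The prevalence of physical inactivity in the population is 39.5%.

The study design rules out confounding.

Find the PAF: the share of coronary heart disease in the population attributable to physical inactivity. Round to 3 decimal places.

Let p₁ = 0.124, p₀ = 0.0499.
Overall risk P(Y=1) = π·p₁ + (1−π)·p₀ = 0.395×0.124 + 0.605×0.0499 = 0.07917.
Under exogeneity, PAF = [P(Y=1) − p₀] / P(Y=1).
PAF = (0.07917 − 0.0499) / 0.07917 ≈ 0.3697

PAF ≈ 0.370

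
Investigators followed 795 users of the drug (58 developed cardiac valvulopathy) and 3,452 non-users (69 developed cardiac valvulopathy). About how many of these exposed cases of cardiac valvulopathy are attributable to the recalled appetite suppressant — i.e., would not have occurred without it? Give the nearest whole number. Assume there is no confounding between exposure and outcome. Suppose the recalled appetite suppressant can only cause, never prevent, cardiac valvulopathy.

p₁ = P(outcome | exposed) = 58/795 = 0.072956
p₀ = P(outcome | unexposed) = 69/3452 = 0.019988
PN = (p₁ − p₀)/p₁ = (0.072956 − 0.019988) / 0.072956 ≈ 0.72602.
Attributable cases ≈ PN × (exposed cases) = 0.72602 × 58 ≈ 42.11.

about 42 cases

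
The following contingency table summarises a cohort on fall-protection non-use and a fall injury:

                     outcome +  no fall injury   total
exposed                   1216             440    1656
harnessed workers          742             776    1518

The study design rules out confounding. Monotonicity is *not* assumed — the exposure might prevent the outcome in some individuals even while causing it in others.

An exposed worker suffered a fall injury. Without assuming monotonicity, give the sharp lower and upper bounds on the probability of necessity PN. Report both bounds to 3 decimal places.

0.334 ≤ PN ≤ 0.696

p₁ = P(outcome | exposed) = 1216/1656 = 0.7343
p₀ = P(outcome | unexposed) = 742/1518 = 0.4888
Under exogeneity alone the bounds on PN are max{0,(p₁−p₀)/p₁} ≤ PN ≤ min{1,(1−p₀)/p₁}.
  lower = (p₁ − p₀)/p₁ = 0.2455 / 0.7343 ≈ 0.3343
  upper = min{1, (1 − p₀)/p₁} = 0.5112 / 0.7343 ≈ 0.6962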